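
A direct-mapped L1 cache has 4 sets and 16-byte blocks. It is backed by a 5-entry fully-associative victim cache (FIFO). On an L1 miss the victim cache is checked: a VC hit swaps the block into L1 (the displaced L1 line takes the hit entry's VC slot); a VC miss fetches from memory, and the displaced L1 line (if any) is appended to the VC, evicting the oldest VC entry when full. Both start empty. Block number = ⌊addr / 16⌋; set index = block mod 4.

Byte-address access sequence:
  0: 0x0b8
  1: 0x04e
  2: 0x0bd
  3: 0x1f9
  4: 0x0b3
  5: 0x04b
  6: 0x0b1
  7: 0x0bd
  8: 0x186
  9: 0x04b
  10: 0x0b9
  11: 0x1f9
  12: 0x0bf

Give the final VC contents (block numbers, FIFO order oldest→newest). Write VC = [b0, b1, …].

0: 0xb8 (blk 11, set 3) → MISS  vc=[]
1: 0x4e (blk 4, set 0) → MISS  vc=[]
2: 0xbd (blk 11, set 3) → L1-HIT  vc=[]
3: 0x1f9 (blk 31, set 3) → MISS  vc=[11]
4: 0xb3 (blk 11, set 3) → VC-HIT  vc=[31]
5: 0x4b (blk 4, set 0) → L1-HIT  vc=[31]
6: 0xb1 (blk 11, set 3) → L1-HIT  vc=[31]
7: 0xbd (blk 11, set 3) → L1-HIT  vc=[31]
8: 0x186 (blk 24, set 0) → MISS  vc=[31, 4]
9: 0x4b (blk 4, set 0) → VC-HIT  vc=[31, 24]
10: 0xb9 (blk 11, set 3) → L1-HIT  vc=[31, 24]
11: 0x1f9 (blk 31, set 3) → VC-HIT  vc=[11, 24]
12: 0xbf (blk 11, set 3) → VC-HIT  vc=[31, 24]

VC = [31, 24]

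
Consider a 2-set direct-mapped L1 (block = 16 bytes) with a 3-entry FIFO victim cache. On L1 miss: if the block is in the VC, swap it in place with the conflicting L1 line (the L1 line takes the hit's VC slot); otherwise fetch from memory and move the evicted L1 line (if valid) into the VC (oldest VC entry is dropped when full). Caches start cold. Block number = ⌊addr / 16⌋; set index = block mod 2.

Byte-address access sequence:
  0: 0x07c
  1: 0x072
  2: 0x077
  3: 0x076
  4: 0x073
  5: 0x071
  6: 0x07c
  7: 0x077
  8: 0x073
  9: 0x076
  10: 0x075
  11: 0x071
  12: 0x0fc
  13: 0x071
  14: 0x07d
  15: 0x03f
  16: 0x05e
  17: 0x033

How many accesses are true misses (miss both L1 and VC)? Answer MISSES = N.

  [0] addr=0x7c blk=7 s=1: MISS | VC []
  [1] addr=0x72 blk=7 s=1: L1-HIT | VC []
  [2] addr=0x77 blk=7 s=1: L1-HIT | VC []
  [3] addr=0x76 blk=7 s=1: L1-HIT | VC []
  [4] addr=0x73 blk=7 s=1: L1-HIT | VC []
  [5] addr=0x71 blk=7 s=1: L1-HIT | VC []
  [6] addr=0x7c blk=7 s=1: L1-HIT | VC []
  [7] addr=0x77 blk=7 s=1: L1-HIT | VC []
  [8] addr=0x73 blk=7 s=1: L1-HIT | VC []
  [9] addr=0x76 blk=7 s=1: L1-HIT | VC []
  [10] addr=0x75 blk=7 s=1: L1-HIT | VC []
  [11] addr=0x71 blk=7 s=1: L1-HIT | VC []
  [12] addr=0xfc blk=15 s=1: MISS | VC [7]
  [13] addr=0x71 blk=7 s=1: VC-HIT | VC [15]
  [14] addr=0x7d blk=7 s=1: L1-HIT | VC [15]
  [15] addr=0x3f blk=3 s=1: MISS | VC [15, 7]
  [16] addr=0x5e blk=5 s=1: MISS | VC [15, 7, 3]
  [17] addr=0x33 blk=3 s=1: VC-HIT | VC [15, 7, 5]

MISSES = 4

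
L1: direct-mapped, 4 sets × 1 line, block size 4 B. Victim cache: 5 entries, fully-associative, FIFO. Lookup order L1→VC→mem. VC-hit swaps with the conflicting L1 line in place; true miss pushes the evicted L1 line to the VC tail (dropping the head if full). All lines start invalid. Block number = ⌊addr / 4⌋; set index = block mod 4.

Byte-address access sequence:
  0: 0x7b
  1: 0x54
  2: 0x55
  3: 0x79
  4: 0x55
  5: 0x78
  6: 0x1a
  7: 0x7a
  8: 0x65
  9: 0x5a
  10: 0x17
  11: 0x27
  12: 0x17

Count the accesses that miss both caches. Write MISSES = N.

MISSES = 7

0: 0x7b (blk 30, set 2) → MISS  vc=[]
1: 0x54 (blk 21, set 1) → MISS  vc=[]
2: 0x55 (blk 21, set 1) → L1-HIT  vc=[]
3: 0x79 (blk 30, set 2) → L1-HIT  vc=[]
4: 0x55 (blk 21, set 1) → L1-HIT  vc=[]
5: 0x78 (blk 30, set 2) → L1-HIT  vc=[]
6: 0x1a (blk 6, set 2) → MISS  vc=[30]
7: 0x7a (blk 30, set 2) → VC-HIT  vc=[6]
8: 0x65 (blk 25, set 1) → MISS  vc=[6, 21]
9: 0x5a (blk 22, set 2) → MISS  vc=[6, 21, 30]
10: 0x17 (blk 5, set 1) → MISS  vc=[6, 21, 30, 25]
11: 0x27 (blk 9, set 1) → MISS  vc=[6, 21, 30, 25, 5]
12: 0x17 (blk 5, set 1) → VC-HIT  vc=[6, 21, 30, 25, 9]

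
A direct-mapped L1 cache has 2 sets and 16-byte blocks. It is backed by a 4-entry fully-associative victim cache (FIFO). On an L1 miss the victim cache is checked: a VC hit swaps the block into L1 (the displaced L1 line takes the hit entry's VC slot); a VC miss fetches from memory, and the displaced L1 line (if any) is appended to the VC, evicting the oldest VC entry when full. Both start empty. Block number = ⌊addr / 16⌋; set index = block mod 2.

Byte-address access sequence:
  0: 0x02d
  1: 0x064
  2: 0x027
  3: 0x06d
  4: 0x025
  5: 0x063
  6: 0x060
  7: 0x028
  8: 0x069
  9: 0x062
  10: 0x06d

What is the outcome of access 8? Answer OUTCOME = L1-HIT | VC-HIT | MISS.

  [0] addr=0x2d blk=2 s=0: MISS | VC []
  [1] addr=0x64 blk=6 s=0: MISS | VC [2]
  [2] addr=0x27 blk=2 s=0: VC-HIT | VC [6]
  [3] addr=0x6d blk=6 s=0: VC-HIT | VC [2]
  [4] addr=0x25 blk=2 s=0: VC-HIT | VC [6]
  [5] addr=0x63 blk=6 s=0: VC-HIT | VC [2]
  [6] addr=0x60 blk=6 s=0: L1-HIT | VC [2]
  [7] addr=0x28 blk=2 s=0: VC-HIT | VC [6]
  [8] addr=0x69 blk=6 s=0: VC-HIT | VC [2]
  [9] addr=0x62 blk=6 s=0: L1-HIT | VC [2]
  [10] addr=0x6d blk=6 s=0: L1-HIT | VC [2]

OUTCOME = VC-HIT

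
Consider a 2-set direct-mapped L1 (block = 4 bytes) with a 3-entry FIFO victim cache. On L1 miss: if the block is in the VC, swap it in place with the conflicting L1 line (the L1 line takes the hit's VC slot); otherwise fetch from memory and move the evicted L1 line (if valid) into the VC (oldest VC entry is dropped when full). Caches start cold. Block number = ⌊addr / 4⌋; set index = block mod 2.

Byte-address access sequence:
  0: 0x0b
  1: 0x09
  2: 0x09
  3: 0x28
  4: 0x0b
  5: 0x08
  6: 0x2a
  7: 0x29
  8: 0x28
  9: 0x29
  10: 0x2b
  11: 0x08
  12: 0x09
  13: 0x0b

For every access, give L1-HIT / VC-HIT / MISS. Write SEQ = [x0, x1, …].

#0 0xb→b2/s0 MISS; vc=[]
#1 0x9→b2/s0 L1-HIT; vc=[]
#2 0x9→b2/s0 L1-HIT; vc=[]
#3 0x28→b10/s0 MISS; vc=[2]
#4 0xb→b2/s0 VC-HIT; vc=[10]
#5 0x8→b2/s0 L1-HIT; vc=[10]
#6 0x2a→b10/s0 VC-HIT; vc=[2]
#7 0x29→b10/s0 L1-HIT; vc=[2]
#8 0x28→b10/s0 L1-HIT; vc=[2]
#9 0x29→b10/s0 L1-HIT; vc=[2]
#10 0x2b→b10/s0 L1-HIT; vc=[2]
#11 0x8→b2/s0 VC-HIT; vc=[10]
#12 0x9→b2/s0 L1-HIT; vc=[10]
#13 0xb→b2/s0 L1-HIT; vc=[10]

SEQ = [MISS, L1-HIT, L1-HIT, MISS, VC-HIT, L1-HIT, VC-HIT, L1-HIT, L1-HIT, L1-HIT, L1-HIT, VC-HIT, L1-HIT, L1-HIT]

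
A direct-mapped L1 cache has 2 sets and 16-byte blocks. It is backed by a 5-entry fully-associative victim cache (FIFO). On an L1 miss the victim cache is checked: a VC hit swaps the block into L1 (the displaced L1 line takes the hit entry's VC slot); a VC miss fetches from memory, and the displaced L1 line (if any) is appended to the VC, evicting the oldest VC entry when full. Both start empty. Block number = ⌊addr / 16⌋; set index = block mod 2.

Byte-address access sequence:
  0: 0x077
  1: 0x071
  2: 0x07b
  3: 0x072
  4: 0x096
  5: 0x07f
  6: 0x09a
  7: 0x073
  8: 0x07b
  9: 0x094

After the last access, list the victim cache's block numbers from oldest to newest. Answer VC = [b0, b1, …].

0: 0x77 (blk 7, set 1) → MISS  vc=[]
1: 0x71 (blk 7, set 1) → L1-HIT  vc=[]
2: 0x7b (blk 7, set 1) → L1-HIT  vc=[]
3: 0x72 (blk 7, set 1) → L1-HIT  vc=[]
4: 0x96 (blk 9, set 1) → MISS  vc=[7]
5: 0x7f (blk 7, set 1) → VC-HIT  vc=[9]
6: 0x9a (blk 9, set 1) → VC-HIT  vc=[7]
7: 0x73 (blk 7, set 1) → VC-HIT  vc=[9]
8: 0x7b (blk 7, set 1) → L1-HIT  vc=[9]
9: 0x94 (blk 9, set 1) → VC-HIT  vc=[7]

VC = [7]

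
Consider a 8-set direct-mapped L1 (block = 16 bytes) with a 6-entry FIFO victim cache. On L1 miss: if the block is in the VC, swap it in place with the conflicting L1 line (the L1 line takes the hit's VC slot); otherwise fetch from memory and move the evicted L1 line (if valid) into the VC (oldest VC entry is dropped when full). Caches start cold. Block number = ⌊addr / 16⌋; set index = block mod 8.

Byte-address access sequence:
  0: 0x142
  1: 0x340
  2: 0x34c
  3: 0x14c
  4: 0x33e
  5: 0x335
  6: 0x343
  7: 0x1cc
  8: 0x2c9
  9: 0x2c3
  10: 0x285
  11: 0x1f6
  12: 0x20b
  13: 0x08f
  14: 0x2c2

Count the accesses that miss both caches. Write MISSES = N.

MISSES = 9

  [0] addr=0x142 blk=20 s=4: MISS | VC []
  [1] addr=0x340 blk=52 s=4: MISS | VC [20]
  [2] addr=0x34c blk=52 s=4: L1-HIT | VC [20]
  [3] addr=0x14c blk=20 s=4: VC-HIT | VC [52]
  [4] addr=0x33e blk=51 s=3: MISS | VC [52]
  [5] addr=0x335 blk=51 s=3: L1-HIT | VC [52]
  [6] addr=0x343 blk=52 s=4: VC-HIT | VC [20]
  [7] addr=0x1cc blk=28 s=4: MISS | VC [20, 52]
  [8] addr=0x2c9 blk=44 s=4: MISS | VC [20, 52, 28]
  [9] addr=0x2c3 blk=44 s=4: L1-HIT | VC [20, 52, 28]
  [10] addr=0x285 blk=40 s=0: MISS | VC [20, 52, 28]
  [11] addr=0x1f6 blk=31 s=7: MISS | VC [20, 52, 28]
  [12] addr=0x20b blk=32 s=0: MISS | VC [20, 52, 28, 40]
  [13] addr=0x8f blk=8 s=0: MISS | VC [20, 52, 28, 40, 32]
  [14] addr=0x2c2 blk=44 s=4: L1-HIT | VC [20, 52, 28, 40, 32]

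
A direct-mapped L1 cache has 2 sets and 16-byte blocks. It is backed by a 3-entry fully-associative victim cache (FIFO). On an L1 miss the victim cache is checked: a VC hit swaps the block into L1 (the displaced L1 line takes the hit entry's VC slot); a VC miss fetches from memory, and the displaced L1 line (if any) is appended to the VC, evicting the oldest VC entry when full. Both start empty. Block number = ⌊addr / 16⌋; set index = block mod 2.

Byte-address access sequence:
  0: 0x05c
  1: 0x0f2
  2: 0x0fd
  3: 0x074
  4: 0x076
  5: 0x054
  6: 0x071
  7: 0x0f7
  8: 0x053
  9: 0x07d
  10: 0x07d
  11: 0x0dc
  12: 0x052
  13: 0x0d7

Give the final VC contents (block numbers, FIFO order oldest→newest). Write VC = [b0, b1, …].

VC = [15, 5, 7]

#0 0x5c→b5/s1 MISS; vc=[]
#1 0xf2→b15/s1 MISS; vc=[5]
#2 0xfd→b15/s1 L1-HIT; vc=[5]
#3 0x74→b7/s1 MISS; vc=[5,15]
#4 0x76→b7/s1 L1-HIT; vc=[5,15]
#5 0x54→b5/s1 VC-HIT; vc=[7,15]
#6 0x71→b7/s1 VC-HIT; vc=[5,15]
#7 0xf7→b15/s1 VC-HIT; vc=[5,7]
#8 0x53→b5/s1 VC-HIT; vc=[15,7]
#9 0x7d→b7/s1 VC-HIT; vc=[15,5]
#10 0x7d→b7/s1 L1-HIT; vc=[15,5]
#11 0xdc→b13/s1 MISS; vc=[15,5,7]
#12 0x52→b5/s1 VC-HIT; vc=[15,13,7]
#13 0xd7→b13/s1 VC-HIT; vc=[15,5,7]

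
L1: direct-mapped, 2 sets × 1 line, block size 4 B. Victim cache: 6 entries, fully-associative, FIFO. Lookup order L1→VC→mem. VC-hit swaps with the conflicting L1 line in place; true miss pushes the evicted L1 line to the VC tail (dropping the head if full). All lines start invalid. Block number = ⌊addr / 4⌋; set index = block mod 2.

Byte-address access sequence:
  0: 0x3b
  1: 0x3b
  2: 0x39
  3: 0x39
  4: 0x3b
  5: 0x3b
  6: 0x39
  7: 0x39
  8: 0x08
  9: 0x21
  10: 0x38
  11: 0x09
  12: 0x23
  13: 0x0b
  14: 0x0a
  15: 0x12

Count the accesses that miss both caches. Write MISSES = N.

MISSES = 4

  [0] addr=0x3b blk=14 s=0: MISS | VC []
  [1] addr=0x3b blk=14 s=0: L1-HIT | VC []
  [2] addr=0x39 blk=14 s=0: L1-HIT | VC []
  [3] addr=0x39 blk=14 s=0: L1-HIT | VC []
  [4] addr=0x3b blk=14 s=0: L1-HIT | VC []
  [5] addr=0x3b blk=14 s=0: L1-HIT | VC []
  [6] addr=0x39 blk=14 s=0: L1-HIT | VC []
  [7] addr=0x39 blk=14 s=0: L1-HIT | VC []
  [8] addr=0x8 blk=2 s=0: MISS | VC [14]
  [9] addr=0x21 blk=8 s=0: MISS | VC [14, 2]
  [10] addr=0x38 blk=14 s=0: VC-HIT | VC [8, 2]
  [11] addr=0x9 blk=2 s=0: VC-HIT | VC [8, 14]
  [12] addr=0x23 blk=8 s=0: VC-HIT | VC [2, 14]
  [13] addr=0xb blk=2 s=0: VC-HIT | VC [8, 14]
  [14] addr=0xa blk=2 s=0: L1-HIT | VC [8, 14]
  [15] addr=0x12 blk=4 s=0: MISS | VC [8, 14, 2]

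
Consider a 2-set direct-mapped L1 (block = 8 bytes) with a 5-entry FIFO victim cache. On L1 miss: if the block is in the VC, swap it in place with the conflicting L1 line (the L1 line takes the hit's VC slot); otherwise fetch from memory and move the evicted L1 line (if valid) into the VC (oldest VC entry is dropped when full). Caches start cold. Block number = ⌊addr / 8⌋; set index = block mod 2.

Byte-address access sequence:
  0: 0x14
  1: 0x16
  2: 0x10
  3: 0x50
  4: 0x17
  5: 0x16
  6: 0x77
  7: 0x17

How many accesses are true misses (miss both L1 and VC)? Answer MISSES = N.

  [0] addr=0x14 blk=2 s=0: MISS | VC []
  [1] addr=0x16 blk=2 s=0: L1-HIT | VC []
  [2] addr=0x10 blk=2 s=0: L1-HIT | VC []
  [3] addr=0x50 blk=10 s=0: MISS | VC [2]
  [4] addr=0x17 blk=2 s=0: VC-HIT | VC [10]
  [5] addr=0x16 blk=2 s=0: L1-HIT | VC [10]
  [6] addr=0x77 blk=14 s=0: MISS | VC [10, 2]
  [7] addr=0x17 blk=2 s=0: VC-HIT | VC [10, 14]

MISSES = 3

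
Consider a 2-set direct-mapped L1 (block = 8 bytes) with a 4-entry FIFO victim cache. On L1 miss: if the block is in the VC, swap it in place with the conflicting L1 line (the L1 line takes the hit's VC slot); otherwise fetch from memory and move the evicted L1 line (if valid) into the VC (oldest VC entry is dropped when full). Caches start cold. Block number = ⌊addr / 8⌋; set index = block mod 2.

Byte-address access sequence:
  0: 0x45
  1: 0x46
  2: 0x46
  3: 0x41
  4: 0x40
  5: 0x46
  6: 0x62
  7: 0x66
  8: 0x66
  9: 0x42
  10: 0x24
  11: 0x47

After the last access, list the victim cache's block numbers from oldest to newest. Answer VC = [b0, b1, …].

#0 0x45→b8/s0 MISS; vc=[]
#1 0x46→b8/s0 L1-HIT; vc=[]
#2 0x46→b8/s0 L1-HIT; vc=[]
#3 0x41→b8/s0 L1-HIT; vc=[]
#4 0x40→b8/s0 L1-HIT; vc=[]
#5 0x46→b8/s0 L1-HIT; vc=[]
#6 0x62→b12/s0 MISS; vc=[8]
#7 0x66→b12/s0 L1-HIT; vc=[8]
#8 0x66→b12/s0 L1-HIT; vc=[8]
#9 0x42→b8/s0 VC-HIT; vc=[12]
#10 0x24→b4/s0 MISS; vc=[12,8]
#11 0x47→b8/s0 VC-HIT; vc=[12,4]

VC = [12, 4]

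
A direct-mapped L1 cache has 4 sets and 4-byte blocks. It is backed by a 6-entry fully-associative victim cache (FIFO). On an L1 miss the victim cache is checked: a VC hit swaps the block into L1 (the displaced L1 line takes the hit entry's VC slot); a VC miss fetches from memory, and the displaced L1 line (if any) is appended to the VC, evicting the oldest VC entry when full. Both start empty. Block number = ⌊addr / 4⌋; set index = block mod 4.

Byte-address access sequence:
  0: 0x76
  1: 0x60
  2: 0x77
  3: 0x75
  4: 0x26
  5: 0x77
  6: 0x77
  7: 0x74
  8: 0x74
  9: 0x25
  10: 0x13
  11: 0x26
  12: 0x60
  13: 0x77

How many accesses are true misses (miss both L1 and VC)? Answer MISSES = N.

MISSES = 4

  [0] addr=0x76 blk=29 s=1: MISS | VC []
  [1] addr=0x60 blk=24 s=0: MISS | VC []
  [2] addr=0x77 blk=29 s=1: L1-HIT | VC []
  [3] addr=0x75 blk=29 s=1: L1-HIT | VC []
  [4] addr=0x26 blk=9 s=1: MISS | VC [29]
  [5] addr=0x77 blk=29 s=1: VC-HIT | VC [9]
  [6] addr=0x77 blk=29 s=1: L1-HIT | VC [9]
  [7] addr=0x74 blk=29 s=1: L1-HIT | VC [9]
  [8] addr=0x74 blk=29 s=1: L1-HIT | VC [9]
  [9] addr=0x25 blk=9 s=1: VC-HIT | VC [29]
  [10] addr=0x13 blk=4 s=0: MISS | VC [29, 24]
  [11] addr=0x26 blk=9 s=1: L1-HIT | VC [29, 24]
  [12] addr=0x60 blk=24 s=0: VC-HIT | VC [29, 4]
  [13] addr=0x77 blk=29 s=1: VC-HIT | VC [9, 4]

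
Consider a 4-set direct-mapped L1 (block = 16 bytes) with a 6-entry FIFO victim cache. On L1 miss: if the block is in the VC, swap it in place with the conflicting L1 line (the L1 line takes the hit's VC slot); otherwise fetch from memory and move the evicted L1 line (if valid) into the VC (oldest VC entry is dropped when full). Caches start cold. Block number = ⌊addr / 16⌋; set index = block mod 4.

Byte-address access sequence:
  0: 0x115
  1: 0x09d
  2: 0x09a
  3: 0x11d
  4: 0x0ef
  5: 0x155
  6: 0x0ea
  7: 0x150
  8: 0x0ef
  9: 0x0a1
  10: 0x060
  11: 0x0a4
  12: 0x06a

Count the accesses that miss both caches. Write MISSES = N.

  [0] addr=0x115 blk=17 s=1: MISS | VC []
  [1] addr=0x9d blk=9 s=1: MISS | VC [17]
  [2] addr=0x9a blk=9 s=1: L1-HIT | VC [17]
  [3] addr=0x11d blk=17 s=1: VC-HIT | VC [9]
  [4] addr=0xef blk=14 s=2: MISS | VC [9]
  [5] addr=0x155 blk=21 s=1: MISS | VC [9, 17]
  [6] addr=0xea blk=14 s=2: L1-HIT | VC [9, 17]
  [7] addr=0x150 blk=21 s=1: L1-HIT | VC [9, 17]
  [8] addr=0xef blk=14 s=2: L1-HIT | VC [9, 17]
  [9] addr=0xa1 blk=10 s=2: MISS | VC [9, 17, 14]
  [10] addr=0x60 blk=6 s=2: MISS | VC [9, 17, 14, 10]
  [11] addr=0xa4 blk=10 s=2: VC-HIT | VC [9, 17, 14, 6]
  [12] addr=0x6a blk=6 s=2: VC-HIT | VC [9, 17, 14, 10]

MISSES = 6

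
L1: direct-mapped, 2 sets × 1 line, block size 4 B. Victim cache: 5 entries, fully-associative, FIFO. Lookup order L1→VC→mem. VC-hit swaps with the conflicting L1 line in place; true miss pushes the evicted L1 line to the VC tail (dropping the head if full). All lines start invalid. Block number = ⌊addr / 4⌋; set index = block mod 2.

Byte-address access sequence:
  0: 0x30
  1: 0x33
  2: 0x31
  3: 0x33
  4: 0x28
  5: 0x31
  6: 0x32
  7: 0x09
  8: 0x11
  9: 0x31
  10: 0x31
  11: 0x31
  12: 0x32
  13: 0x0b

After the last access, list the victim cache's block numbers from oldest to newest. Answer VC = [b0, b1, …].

#0 0x30→b12/s0 MISS; vc=[]
#1 0x33→b12/s0 L1-HIT; vc=[]
#2 0x31→b12/s0 L1-HIT; vc=[]
#3 0x33→b12/s0 L1-HIT; vc=[]
#4 0x28→b10/s0 MISS; vc=[12]
#5 0x31→b12/s0 VC-HIT; vc=[10]
#6 0x32→b12/s0 L1-HIT; vc=[10]
#7 0x9→b2/s0 MISS; vc=[10,12]
#8 0x11→b4/s0 MISS; vc=[10,12,2]
#9 0x31→b12/s0 VC-HIT; vc=[10,4,2]
#10 0x31→b12/s0 L1-HIT; vc=[10,4,2]
#11 0x31→b12/s0 L1-HIT; vc=[10,4,2]
#12 0x32→b12/s0 L1-HIT; vc=[10,4,2]
#13 0xb→b2/s0 VC-HIT; vc=[10,4,12]

VC = [10, 4, 12]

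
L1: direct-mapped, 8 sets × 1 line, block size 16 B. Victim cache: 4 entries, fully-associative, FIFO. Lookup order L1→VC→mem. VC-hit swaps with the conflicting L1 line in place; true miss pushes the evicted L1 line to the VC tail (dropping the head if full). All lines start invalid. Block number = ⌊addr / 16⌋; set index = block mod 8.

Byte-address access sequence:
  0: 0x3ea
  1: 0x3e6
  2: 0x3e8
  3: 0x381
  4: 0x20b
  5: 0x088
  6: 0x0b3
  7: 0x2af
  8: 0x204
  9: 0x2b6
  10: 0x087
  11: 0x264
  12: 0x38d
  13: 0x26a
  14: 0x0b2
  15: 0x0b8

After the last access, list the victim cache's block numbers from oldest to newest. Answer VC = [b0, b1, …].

VC = [8, 32, 43, 62]

#0 0x3ea→b62/s6 MISS; vc=[]
#1 0x3e6→b62/s6 L1-HIT; vc=[]
#2 0x3e8→b62/s6 L1-HIT; vc=[]
#3 0x381→b56/s0 MISS; vc=[]
#4 0x20b→b32/s0 MISS; vc=[56]
#5 0x88→b8/s0 MISS; vc=[56,32]
#6 0xb3→b11/s3 MISS; vc=[56,32]
#7 0x2af→b42/s2 MISS; vc=[56,32]
#8 0x204→b32/s0 VC-HIT; vc=[56,8]
#9 0x2b6→b43/s3 MISS; vc=[56,8,11]
#10 0x87→b8/s0 VC-HIT; vc=[56,32,11]
#11 0x264→b38/s6 MISS; vc=[56,32,11,62]
#12 0x38d→b56/s0 VC-HIT; vc=[8,32,11,62]
#13 0x26a→b38/s6 L1-HIT; vc=[8,32,11,62]
#14 0xb2→b11/s3 VC-HIT; vc=[8,32,43,62]
#15 0xb8→b11/s3 L1-HIT; vc=[8,32,43,62]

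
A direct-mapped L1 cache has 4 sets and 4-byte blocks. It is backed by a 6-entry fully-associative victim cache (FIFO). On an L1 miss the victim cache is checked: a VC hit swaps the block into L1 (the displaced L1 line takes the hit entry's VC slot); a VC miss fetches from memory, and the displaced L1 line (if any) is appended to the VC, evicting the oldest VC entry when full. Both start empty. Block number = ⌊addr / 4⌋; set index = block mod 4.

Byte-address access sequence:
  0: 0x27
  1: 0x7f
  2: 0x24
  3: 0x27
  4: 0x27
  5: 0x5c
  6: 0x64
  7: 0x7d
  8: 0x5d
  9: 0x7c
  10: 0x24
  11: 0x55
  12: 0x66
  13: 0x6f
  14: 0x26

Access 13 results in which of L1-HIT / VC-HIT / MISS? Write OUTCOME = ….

OUTCOME = MISS

#0 0x27→b9/s1 MISS; vc=[]
#1 0x7f→b31/s3 MISS; vc=[]
#2 0x24→b9/s1 L1-HIT; vc=[]
#3 0x27→b9/s1 L1-HIT; vc=[]
#4 0x27→b9/s1 L1-HIT; vc=[]
#5 0x5c→b23/s3 MISS; vc=[31]
#6 0x64→b25/s1 MISS; vc=[31,9]
#7 0x7d→b31/s3 VC-HIT; vc=[23,9]
#8 0x5d→b23/s3 VC-HIT; vc=[31,9]
#9 0x7c→b31/s3 VC-HIT; vc=[23,9]
#10 0x24→b9/s1 VC-HIT; vc=[23,25]
#11 0x55→b21/s1 MISS; vc=[23,25,9]
#12 0x66→b25/s1 VC-HIT; vc=[23,21,9]
#13 0x6f→b27/s3 MISS; vc=[23,21,9,31]
#14 0x26→b9/s1 VC-HIT; vc=[23,21,25,31]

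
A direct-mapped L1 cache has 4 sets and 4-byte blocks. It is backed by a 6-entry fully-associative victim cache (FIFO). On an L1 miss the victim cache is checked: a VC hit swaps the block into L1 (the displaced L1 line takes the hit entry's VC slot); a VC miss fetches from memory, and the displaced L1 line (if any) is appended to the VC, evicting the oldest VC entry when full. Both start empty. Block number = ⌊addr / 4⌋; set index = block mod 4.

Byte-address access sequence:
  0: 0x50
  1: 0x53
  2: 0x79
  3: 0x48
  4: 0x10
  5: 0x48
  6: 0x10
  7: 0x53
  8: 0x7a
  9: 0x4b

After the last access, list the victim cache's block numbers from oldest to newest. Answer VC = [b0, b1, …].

#0 0x50→b20/s0 MISS; vc=[]
#1 0x53→b20/s0 L1-HIT; vc=[]
#2 0x79→b30/s2 MISS; vc=[]
#3 0x48→b18/s2 MISS; vc=[30]
#4 0x10→b4/s0 MISS; vc=[30,20]
#5 0x48→b18/s2 L1-HIT; vc=[30,20]
#6 0x10→b4/s0 L1-HIT; vc=[30,20]
#7 0x53→b20/s0 VC-HIT; vc=[30,4]
#8 0x7a→b30/s2 VC-HIT; vc=[18,4]
#9 0x4b→b18/s2 VC-HIT; vc=[30,4]

VC = [30, 4]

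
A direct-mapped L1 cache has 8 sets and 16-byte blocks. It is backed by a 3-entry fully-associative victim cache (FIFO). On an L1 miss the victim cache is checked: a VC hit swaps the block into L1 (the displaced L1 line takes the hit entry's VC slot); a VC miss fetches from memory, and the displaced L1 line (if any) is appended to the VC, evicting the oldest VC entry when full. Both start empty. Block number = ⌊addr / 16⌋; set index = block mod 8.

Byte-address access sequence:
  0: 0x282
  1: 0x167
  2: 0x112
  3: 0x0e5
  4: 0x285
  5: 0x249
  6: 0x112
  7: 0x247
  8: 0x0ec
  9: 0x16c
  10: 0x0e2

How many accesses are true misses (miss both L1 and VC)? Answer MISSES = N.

MISSES = 5

  [0] addr=0x282 blk=40 s=0: MISS | VC []
  [1] addr=0x167 blk=22 s=6: MISS | VC []
  [2] addr=0x112 blk=17 s=1: MISS | VC []
  [3] addr=0xe5 blk=14 s=6: MISS | VC [22]
  [4] addr=0x285 blk=40 s=0: L1-HIT | VC [22]
  [5] addr=0x249 blk=36 s=4: MISS | VC [22]
  [6] addr=0x112 blk=17 s=1: L1-HIT | VC [22]
  [7] addr=0x247 blk=36 s=4: L1-HIT | VC [22]
  [8] addr=0xec blk=14 s=6: L1-HIT | VC [22]
  [9] addr=0x16c blk=22 s=6: VC-HIT | VC [14]
  [10] addr=0xe2 blk=14 s=6: VC-HIT | VC [22]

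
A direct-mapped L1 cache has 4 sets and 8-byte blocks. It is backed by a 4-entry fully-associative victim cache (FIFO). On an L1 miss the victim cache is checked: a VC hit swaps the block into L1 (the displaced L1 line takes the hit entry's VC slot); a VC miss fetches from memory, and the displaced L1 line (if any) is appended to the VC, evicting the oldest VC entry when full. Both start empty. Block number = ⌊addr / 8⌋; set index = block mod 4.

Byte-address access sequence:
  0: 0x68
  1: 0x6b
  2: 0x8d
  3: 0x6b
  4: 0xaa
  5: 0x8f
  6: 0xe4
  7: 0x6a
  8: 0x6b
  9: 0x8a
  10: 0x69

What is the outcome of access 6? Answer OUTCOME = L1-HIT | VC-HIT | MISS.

0: 0x68 (blk 13, set 1) → MISS  vc=[]
1: 0x6b (blk 13, set 1) → L1-HIT  vc=[]
2: 0x8d (blk 17, set 1) → MISS  vc=[13]
3: 0x6b (blk 13, set 1) → VC-HIT  vc=[17]
4: 0xaa (blk 21, set 1) → MISS  vc=[17, 13]
5: 0x8f (blk 17, set 1) → VC-HIT  vc=[21, 13]
6: 0xe4 (blk 28, set 0) → MISS  vc=[21, 13]
7: 0x6a (blk 13, set 1) → VC-HIT  vc=[21, 17]
8: 0x6b (blk 13, set 1) → L1-HIT  vc=[21, 17]
9: 0x8a (blk 17, set 1) → VC-HIT  vc=[21, 13]
10: 0x69 (blk 13, set 1) → VC-HIT  vc=[21, 17]

OUTCOME = MISS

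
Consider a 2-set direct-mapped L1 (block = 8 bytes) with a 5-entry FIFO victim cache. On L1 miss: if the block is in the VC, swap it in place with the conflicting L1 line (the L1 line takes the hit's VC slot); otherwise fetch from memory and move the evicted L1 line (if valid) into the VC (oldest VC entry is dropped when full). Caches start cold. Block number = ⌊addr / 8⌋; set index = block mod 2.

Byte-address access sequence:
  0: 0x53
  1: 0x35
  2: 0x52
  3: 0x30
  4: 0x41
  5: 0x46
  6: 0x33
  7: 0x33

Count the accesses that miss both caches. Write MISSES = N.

MISSES = 3

0: 0x53 (blk 10, set 0) → MISS  vc=[]
1: 0x35 (blk 6, set 0) → MISS  vc=[10]
2: 0x52 (blk 10, set 0) → VC-HIT  vc=[6]
3: 0x30 (blk 6, set 0) → VC-HIT  vc=[10]
4: 0x41 (blk 8, set 0) → MISS  vc=[10, 6]
5: 0x46 (blk 8, set 0) → L1-HIT  vc=[10, 6]
6: 0x33 (blk 6, set 0) → VC-HIT  vc=[10, 8]
7: 0x33 (blk 6, set 0) → L1-HIT  vc=[10, 8]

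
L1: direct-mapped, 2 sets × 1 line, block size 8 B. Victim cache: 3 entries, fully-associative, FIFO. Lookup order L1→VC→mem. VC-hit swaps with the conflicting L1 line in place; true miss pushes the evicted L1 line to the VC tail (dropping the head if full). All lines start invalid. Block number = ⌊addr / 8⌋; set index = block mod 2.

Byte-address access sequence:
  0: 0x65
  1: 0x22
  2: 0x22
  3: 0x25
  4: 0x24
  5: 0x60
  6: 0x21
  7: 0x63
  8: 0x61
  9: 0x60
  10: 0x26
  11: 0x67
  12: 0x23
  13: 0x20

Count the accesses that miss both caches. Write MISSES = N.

  [0] addr=0x65 blk=12 s=0: MISS | VC []
  [1] addr=0x22 blk=4 s=0: MISS | VC [12]
  [2] addr=0x22 blk=4 s=0: L1-HIT | VC [12]
  [3] addr=0x25 blk=4 s=0: L1-HIT | VC [12]
  [4] addr=0x24 blk=4 s=0: L1-HIT | VC [12]
  [5] addr=0x60 blk=12 s=0: VC-HIT | VC [4]
  [6] addr=0x21 blk=4 s=0: VC-HIT | VC [12]
  [7] addr=0x63 blk=12 s=0: VC-HIT | VC [4]
  [8] addr=0x61 blk=12 s=0: L1-HIT | VC [4]
  [9] addr=0x60 blk=12 s=0: L1-HIT | VC [4]
  [10] addr=0x26 blk=4 s=0: VC-HIT | VC [12]
  [11] addr=0x67 blk=12 s=0: VC-HIT | VC [4]
  [12] addr=0x23 blk=4 s=0: VC-HIT | VC [12]
  [13] addr=0x20 blk=4 s=0: L1-HIT | VC [12]

MISSES = 2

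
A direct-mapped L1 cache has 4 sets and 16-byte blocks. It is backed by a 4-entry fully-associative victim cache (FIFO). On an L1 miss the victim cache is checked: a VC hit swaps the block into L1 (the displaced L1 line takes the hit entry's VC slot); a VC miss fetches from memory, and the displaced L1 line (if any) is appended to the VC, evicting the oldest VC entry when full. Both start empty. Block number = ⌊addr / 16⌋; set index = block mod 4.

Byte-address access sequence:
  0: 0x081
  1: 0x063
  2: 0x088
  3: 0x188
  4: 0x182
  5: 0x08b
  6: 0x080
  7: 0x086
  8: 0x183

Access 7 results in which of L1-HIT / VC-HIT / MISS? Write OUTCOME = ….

OUTCOME = L1-HIT

#0 0x81→b8/s0 MISS; vc=[]
#1 0x63→b6/s2 MISS; vc=[]
#2 0x88→b8/s0 L1-HIT; vc=[]
#3 0x188→b24/s0 MISS; vc=[8]
#4 0x182→b24/s0 L1-HIT; vc=[8]
#5 0x8b→b8/s0 VC-HIT; vc=[24]
#6 0x80→b8/s0 L1-HIT; vc=[24]
#7 0x86→b8/s0 L1-HIT; vc=[24]
#8 0x183→b24/s0 VC-HIT; vc=[8]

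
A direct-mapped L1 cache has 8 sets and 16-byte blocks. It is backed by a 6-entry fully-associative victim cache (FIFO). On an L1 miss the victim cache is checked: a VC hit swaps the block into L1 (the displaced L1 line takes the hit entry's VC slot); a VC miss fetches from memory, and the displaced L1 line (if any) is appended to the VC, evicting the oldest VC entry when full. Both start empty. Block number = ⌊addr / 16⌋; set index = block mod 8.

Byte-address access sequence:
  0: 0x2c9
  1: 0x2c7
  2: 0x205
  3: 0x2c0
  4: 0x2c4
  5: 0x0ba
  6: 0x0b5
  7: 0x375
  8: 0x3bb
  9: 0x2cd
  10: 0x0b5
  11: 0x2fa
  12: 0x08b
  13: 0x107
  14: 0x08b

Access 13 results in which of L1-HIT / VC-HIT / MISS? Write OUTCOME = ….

0: 0x2c9 (blk 44, set 4) → MISS  vc=[]
1: 0x2c7 (blk 44, set 4) → L1-HIT  vc=[]
2: 0x205 (blk 32, set 0) → MISS  vc=[]
3: 0x2c0 (blk 44, set 4) → L1-HIT  vc=[]
4: 0x2c4 (blk 44, set 4) → L1-HIT  vc=[]
5: 0xba (blk 11, set 3) → MISS  vc=[]
6: 0xb5 (blk 11, set 3) → L1-HIT  vc=[]
7: 0x375 (blk 55, set 7) → MISS  vc=[]
8: 0x3bb (blk 59, set 3) → MISS  vc=[11]
9: 0x2cd (blk 44, set 4) → L1-HIT  vc=[11]
10: 0xb5 (blk 11, set 3) → VC-HIT  vc=[59]
11: 0x2fa (blk 47, set 7) → MISS  vc=[59, 55]
12: 0x8b (blk 8, set 0) → MISS  vc=[59, 55, 32]
13: 0x107 (blk 16, set 0) → MISS  vc=[59, 55, 32, 8]
14: 0x8b (blk 8, set 0) → VC-HIT  vc=[59, 55, 32, 16]

OUTCOME = MISS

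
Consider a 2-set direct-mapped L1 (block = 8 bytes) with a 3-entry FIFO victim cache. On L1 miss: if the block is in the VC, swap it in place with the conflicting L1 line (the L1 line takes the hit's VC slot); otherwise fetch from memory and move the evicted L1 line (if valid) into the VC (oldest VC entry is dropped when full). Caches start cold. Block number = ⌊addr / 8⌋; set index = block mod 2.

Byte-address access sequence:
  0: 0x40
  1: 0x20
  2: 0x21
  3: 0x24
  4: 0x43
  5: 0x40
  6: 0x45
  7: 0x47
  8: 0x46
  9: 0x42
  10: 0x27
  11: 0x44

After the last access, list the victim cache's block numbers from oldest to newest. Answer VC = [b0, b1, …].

VC = [4]

0: 0x40 (blk 8, set 0) → MISS  vc=[]
1: 0x20 (blk 4, set 0) → MISS  vc=[8]
2: 0x21 (blk 4, set 0) → L1-HIT  vc=[8]
3: 0x24 (blk 4, set 0) → L1-HIT  vc=[8]
4: 0x43 (blk 8, set 0) → VC-HIT  vc=[4]
5: 0x40 (blk 8, set 0) → L1-HIT  vc=[4]
6: 0x45 (blk 8, set 0) → L1-HIT  vc=[4]
7: 0x47 (blk 8, set 0) → L1-HIT  vc=[4]
8: 0x46 (blk 8, set 0) → L1-HIT  vc=[4]
9: 0x42 (blk 8, set 0) → L1-HIT  vc=[4]
10: 0x27 (blk 4, set 0) → VC-HIT  vc=[8]
11: 0x44 (blk 8, set 0) → VC-HIT  vc=[4]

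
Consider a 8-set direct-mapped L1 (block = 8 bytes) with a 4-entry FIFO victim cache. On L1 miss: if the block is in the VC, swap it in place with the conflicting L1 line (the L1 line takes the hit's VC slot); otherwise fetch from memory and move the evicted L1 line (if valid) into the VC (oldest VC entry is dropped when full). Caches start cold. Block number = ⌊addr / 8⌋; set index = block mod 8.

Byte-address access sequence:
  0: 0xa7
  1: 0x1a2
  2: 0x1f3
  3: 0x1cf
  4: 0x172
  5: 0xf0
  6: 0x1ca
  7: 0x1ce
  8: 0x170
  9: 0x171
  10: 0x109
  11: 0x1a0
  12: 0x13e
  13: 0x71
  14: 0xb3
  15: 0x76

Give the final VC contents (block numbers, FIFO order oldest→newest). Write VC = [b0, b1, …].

VC = [30, 57, 46, 22]

  [0] addr=0xa7 blk=20 s=4: MISS | VC []
  [1] addr=0x1a2 blk=52 s=4: MISS | VC [20]
  [2] addr=0x1f3 blk=62 s=6: MISS | VC [20]
  [3] addr=0x1cf blk=57 s=1: MISS | VC [20]
  [4] addr=0x172 blk=46 s=6: MISS | VC [20, 62]
  [5] addr=0xf0 blk=30 s=6: MISS | VC [20, 62, 46]
  [6] addr=0x1ca blk=57 s=1: L1-HIT | VC [20, 62, 46]
  [7] addr=0x1ce blk=57 s=1: L1-HIT | VC [20, 62, 46]
  [8] addr=0x170 blk=46 s=6: VC-HIT | VC [20, 62, 30]
  [9] addr=0x171 blk=46 s=6: L1-HIT | VC [20, 62, 30]
  [10] addr=0x109 blk=33 s=1: MISS | VC [20, 62, 30, 57]
  [11] addr=0x1a0 blk=52 s=4: L1-HIT | VC [20, 62, 30, 57]
  [12] addr=0x13e blk=39 s=7: MISS | VC [20, 62, 30, 57]
  [13] addr=0x71 blk=14 s=6: MISS | VC [62, 30, 57, 46]
  [14] addr=0xb3 blk=22 s=6: MISS | VC [30, 57, 46, 14]
  [15] addr=0x76 blk=14 s=6: VC-HIT | VC [30, 57, 46, 22]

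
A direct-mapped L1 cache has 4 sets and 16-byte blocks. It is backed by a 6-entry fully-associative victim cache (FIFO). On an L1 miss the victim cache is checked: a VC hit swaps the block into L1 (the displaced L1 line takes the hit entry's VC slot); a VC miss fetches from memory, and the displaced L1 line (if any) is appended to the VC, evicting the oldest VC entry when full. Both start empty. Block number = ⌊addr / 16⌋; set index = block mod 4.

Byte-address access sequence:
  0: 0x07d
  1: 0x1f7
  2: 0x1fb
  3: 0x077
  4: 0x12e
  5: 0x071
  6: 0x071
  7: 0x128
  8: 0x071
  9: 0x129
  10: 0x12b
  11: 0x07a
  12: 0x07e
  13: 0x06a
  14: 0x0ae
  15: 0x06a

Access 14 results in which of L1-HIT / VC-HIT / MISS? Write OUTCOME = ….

OUTCOME = MISS

#0 0x7d→b7/s3 MISS; vc=[]
#1 0x1f7→b31/s3 MISS; vc=[7]
#2 0x1fb→b31/s3 L1-HIT; vc=[7]
#3 0x77→b7/s3 VC-HIT; vc=[31]
#4 0x12e→b18/s2 MISS; vc=[31]
#5 0x71→b7/s3 L1-HIT; vc=[31]
#6 0x71→b7/s3 L1-HIT; vc=[31]
#7 0x128→b18/s2 L1-HIT; vc=[31]
#8 0x71→b7/s3 L1-HIT; vc=[31]
#9 0x129→b18/s2 L1-HIT; vc=[31]
#10 0x12b→b18/s2 L1-HIT; vc=[31]
#11 0x7a→b7/s3 L1-HIT; vc=[31]
#12 0x7e→b7/s3 L1-HIT; vc=[31]
#13 0x6a→b6/s2 MISS; vc=[31,18]
#14 0xae→b10/s2 MISS; vc=[31,18,6]
#15 0x6a→b6/s2 VC-HIT; vc=[31,18,10]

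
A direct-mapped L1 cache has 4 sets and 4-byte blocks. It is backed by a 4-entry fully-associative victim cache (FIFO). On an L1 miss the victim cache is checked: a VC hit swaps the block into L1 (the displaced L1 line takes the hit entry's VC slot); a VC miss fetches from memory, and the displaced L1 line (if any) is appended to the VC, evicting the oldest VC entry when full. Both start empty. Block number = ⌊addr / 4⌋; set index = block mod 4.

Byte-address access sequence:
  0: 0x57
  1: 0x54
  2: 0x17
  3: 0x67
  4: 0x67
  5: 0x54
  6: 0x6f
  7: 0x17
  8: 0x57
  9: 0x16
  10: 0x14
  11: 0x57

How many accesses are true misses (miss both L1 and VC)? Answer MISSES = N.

  [0] addr=0x57 blk=21 s=1: MISS | VC []
  [1] addr=0x54 blk=21 s=1: L1-HIT | VC []
  [2] addr=0x17 blk=5 s=1: MISS | VC [21]
  [3] addr=0x67 blk=25 s=1: MISS | VC [21, 5]
  [4] addr=0x67 blk=25 s=1: L1-HIT | VC [21, 5]
  [5] addr=0x54 blk=21 s=1: VC-HIT | VC [25, 5]
  [6] addr=0x6f blk=27 s=3: MISS | VC [25, 5]
  [7] addr=0x17 blk=5 s=1: VC-HIT | VC [25, 21]
  [8] addr=0x57 blk=21 s=1: VC-HIT | VC [25, 5]
  [9] addr=0x16 blk=5 s=1: VC-HIT | VC [25, 21]
  [10] addr=0x14 blk=5 s=1: L1-HIT | VC [25, 21]
  [11] addr=0x57 blk=21 s=1: VC-HIT | VC [25, 5]

MISSES = 4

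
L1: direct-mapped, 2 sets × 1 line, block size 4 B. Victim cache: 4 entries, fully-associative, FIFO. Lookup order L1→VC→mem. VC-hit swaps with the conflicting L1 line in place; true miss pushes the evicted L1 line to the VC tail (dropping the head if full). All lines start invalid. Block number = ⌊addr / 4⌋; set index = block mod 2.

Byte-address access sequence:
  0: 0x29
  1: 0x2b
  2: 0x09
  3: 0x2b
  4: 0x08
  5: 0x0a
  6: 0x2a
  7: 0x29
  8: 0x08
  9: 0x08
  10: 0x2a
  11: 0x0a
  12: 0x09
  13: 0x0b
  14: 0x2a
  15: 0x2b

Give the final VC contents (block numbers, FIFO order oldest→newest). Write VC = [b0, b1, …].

VC = [2]

0: 0x29 (blk 10, set 0) → MISS  vc=[]
1: 0x2b (blk 10, set 0) → L1-HIT  vc=[]
2: 0x9 (blk 2, set 0) → MISS  vc=[10]
3: 0x2b (blk 10, set 0) → VC-HIT  vc=[2]
4: 0x8 (blk 2, set 0) → VC-HIT  vc=[10]
5: 0xa (blk 2, set 0) → L1-HIT  vc=[10]
6: 0x2a (blk 10, set 0) → VC-HIT  vc=[2]
7: 0x29 (blk 10, set 0) → L1-HIT  vc=[2]
8: 0x8 (blk 2, set 0) → VC-HIT  vc=[10]
9: 0x8 (blk 2, set 0) → L1-HIT  vc=[10]
10: 0x2a (blk 10, set 0) → VC-HIT  vc=[2]
11: 0xa (blk 2, set 0) → VC-HIT  vc=[10]
12: 0x9 (blk 2, set 0) → L1-HIT  vc=[10]
13: 0xb (blk 2, set 0) → L1-HIT  vc=[10]
14: 0x2a (blk 10, set 0) → VC-HIT  vc=[2]
15: 0x2b (blk 10, set 0) → L1-HIT  vc=[2]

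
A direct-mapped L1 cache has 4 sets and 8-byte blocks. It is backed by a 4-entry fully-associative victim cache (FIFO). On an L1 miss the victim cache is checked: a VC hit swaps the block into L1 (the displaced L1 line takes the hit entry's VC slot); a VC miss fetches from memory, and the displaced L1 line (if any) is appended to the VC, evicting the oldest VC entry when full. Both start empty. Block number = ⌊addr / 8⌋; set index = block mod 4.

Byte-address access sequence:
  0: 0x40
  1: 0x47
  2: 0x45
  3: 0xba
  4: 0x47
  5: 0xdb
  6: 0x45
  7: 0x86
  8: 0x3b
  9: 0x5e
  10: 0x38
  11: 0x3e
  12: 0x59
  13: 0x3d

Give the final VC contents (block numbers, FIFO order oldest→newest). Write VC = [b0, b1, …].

  [0] addr=0x40 blk=8 s=0: MISS | VC []
  [1] addr=0x47 blk=8 s=0: L1-HIT | VC []
  [2] addr=0x45 blk=8 s=0: L1-HIT | VC []
  [3] addr=0xba blk=23 s=3: MISS | VC []
  [4] addr=0x47 blk=8 s=0: L1-HIT | VC []
  [5] addr=0xdb blk=27 s=3: MISS | VC [23]
  [6] addr=0x45 blk=8 s=0: L1-HIT | VC [23]
  [7] addr=0x86 blk=16 s=0: MISS | VC [23, 8]
  [8] addr=0x3b blk=7 s=3: MISS | VC [23, 8, 27]
  [9] addr=0x5e blk=11 s=3: MISS | VC [23, 8, 27, 7]
  [10] addr=0x38 blk=7 s=3: VC-HIT | VC [23, 8, 27, 11]
  [11] addr=0x3e blk=7 s=3: L1-HIT | VC [23, 8, 27, 11]
  [12] addr=0x59 blk=11 s=3: VC-HIT | VC [23, 8, 27, 7]
  [13] addr=0x3d blk=7 s=3: VC-HIT | VC [23, 8, 27, 11]

VC = [23, 8, 27, 11]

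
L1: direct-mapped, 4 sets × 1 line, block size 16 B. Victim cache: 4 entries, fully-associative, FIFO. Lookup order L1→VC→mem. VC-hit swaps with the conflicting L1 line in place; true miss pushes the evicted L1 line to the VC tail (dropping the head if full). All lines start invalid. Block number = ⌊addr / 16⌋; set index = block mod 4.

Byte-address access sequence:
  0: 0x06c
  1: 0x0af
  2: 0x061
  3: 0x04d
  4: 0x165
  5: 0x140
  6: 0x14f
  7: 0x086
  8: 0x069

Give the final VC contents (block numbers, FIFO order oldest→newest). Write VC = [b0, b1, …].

0: 0x6c (blk 6, set 2) → MISS  vc=[]
1: 0xaf (blk 10, set 2) → MISS  vc=[6]
2: 0x61 (blk 6, set 2) → VC-HIT  vc=[10]
3: 0x4d (blk 4, set 0) → MISS  vc=[10]
4: 0x165 (blk 22, set 2) → MISS  vc=[10, 6]
5: 0x140 (blk 20, set 0) → MISS  vc=[10, 6, 4]
6: 0x14f (blk 20, set 0) → L1-HIT  vc=[10, 6, 4]
7: 0x86 (blk 8, set 0) → MISS  vc=[10, 6, 4, 20]
8: 0x69 (blk 6, set 2) → VC-HIT  vc=[10, 22, 4, 20]

VC = [10, 22, 4, 20]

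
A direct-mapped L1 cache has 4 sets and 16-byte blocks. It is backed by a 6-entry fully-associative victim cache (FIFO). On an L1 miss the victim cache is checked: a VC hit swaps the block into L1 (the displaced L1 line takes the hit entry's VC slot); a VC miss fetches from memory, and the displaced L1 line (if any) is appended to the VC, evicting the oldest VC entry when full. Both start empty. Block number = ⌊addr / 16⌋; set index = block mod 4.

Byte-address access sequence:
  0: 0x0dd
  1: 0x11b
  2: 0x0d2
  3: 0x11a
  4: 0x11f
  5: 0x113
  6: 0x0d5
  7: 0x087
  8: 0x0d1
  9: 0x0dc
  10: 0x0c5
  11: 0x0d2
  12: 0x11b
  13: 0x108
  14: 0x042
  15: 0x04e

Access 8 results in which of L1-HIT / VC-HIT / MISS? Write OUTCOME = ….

OUTCOME = L1-HIT

0: 0xdd (blk 13, set 1) → MISS  vc=[]
1: 0x11b (blk 17, set 1) → MISS  vc=[13]
2: 0xd2 (blk 13, set 1) → VC-HIT  vc=[17]
3: 0x11a (blk 17, set 1) → VC-HIT  vc=[13]
4: 0x11f (blk 17, set 1) → L1-HIT  vc=[13]
5: 0x113 (blk 17, set 1) → L1-HIT  vc=[13]
6: 0xd5 (blk 13, set 1) → VC-HIT  vc=[17]
7: 0x87 (blk 8, set 0) → MISS  vc=[17]
8: 0xd1 (blk 13, set 1) → L1-HIT  vc=[17]
9: 0xdc (blk 13, set 1) → L1-HIT  vc=[17]
10: 0xc5 (blk 12, set 0) → MISS  vc=[17, 8]
11: 0xd2 (blk 13, set 1) → L1-HIT  vc=[17, 8]
12: 0x11b (blk 17, set 1) → VC-HIT  vc=[13, 8]
13: 0x108 (blk 16, set 0) → MISS  vc=[13, 8, 12]
14: 0x42 (blk 4, set 0) → MISS  vc=[13, 8, 12, 16]
15: 0x4e (blk 4, set 0) → L1-HIT  vc=[13, 8, 12, 16]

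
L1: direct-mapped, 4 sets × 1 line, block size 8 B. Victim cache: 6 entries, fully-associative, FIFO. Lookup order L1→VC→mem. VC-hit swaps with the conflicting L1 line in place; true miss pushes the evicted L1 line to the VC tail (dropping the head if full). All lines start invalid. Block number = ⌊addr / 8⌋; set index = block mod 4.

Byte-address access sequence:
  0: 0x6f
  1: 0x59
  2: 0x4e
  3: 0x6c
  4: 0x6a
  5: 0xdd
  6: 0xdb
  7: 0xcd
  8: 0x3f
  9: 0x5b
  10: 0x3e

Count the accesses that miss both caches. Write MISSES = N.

0: 0x6f (blk 13, set 1) → MISS  vc=[]
1: 0x59 (blk 11, set 3) → MISS  vc=[]
2: 0x4e (blk 9, set 1) → MISS  vc=[13]
3: 0x6c (blk 13, set 1) → VC-HIT  vc=[9]
4: 0x6a (blk 13, set 1) → L1-HIT  vc=[9]
5: 0xdd (blk 27, set 3) → MISS  vc=[9, 11]
6: 0xdb (blk 27, set 3) → L1-HIT  vc=[9, 11]
7: 0xcd (blk 25, set 1) → MISS  vc=[9, 11, 13]
8: 0x3f (blk 7, set 3) → MISS  vc=[9, 11, 13, 27]
9: 0x5b (blk 11, set 3) → VC-HIT  vc=[9, 7, 13, 27]
10: 0x3e (blk 7, set 3) → VC-HIT  vc=[9, 11, 13, 27]

MISSES = 6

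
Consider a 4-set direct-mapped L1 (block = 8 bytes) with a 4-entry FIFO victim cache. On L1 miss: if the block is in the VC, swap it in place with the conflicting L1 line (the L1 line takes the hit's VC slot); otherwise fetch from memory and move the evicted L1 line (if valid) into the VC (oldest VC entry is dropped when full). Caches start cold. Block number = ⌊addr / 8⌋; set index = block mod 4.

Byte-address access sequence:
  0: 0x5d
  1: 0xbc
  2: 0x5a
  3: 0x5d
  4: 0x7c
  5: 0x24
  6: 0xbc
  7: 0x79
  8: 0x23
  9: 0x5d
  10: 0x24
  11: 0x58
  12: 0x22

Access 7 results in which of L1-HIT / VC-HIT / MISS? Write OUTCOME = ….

0: 0x5d (blk 11, set 3) → MISS  vc=[]
1: 0xbc (blk 23, set 3) → MISS  vc=[11]
2: 0x5a (blk 11, set 3) → VC-HIT  vc=[23]
3: 0x5d (blk 11, set 3) → L1-HIT  vc=[23]
4: 0x7c (blk 15, set 3) → MISS  vc=[23, 11]
5: 0x24 (blk 4, set 0) → MISS  vc=[23, 11]
6: 0xbc (blk 23, set 3) → VC-HIT  vc=[15, 11]
7: 0x79 (blk 15, set 3) → VC-HIT  vc=[23, 11]
8: 0x23 (blk 4, set 0) → L1-HIT  vc=[23, 11]
9: 0x5d (blk 11, set 3) → VC-HIT  vc=[23, 15]
10: 0x24 (blk 4, set 0) → L1-HIT  vc=[23, 15]
11: 0x58 (blk 11, set 3) → L1-HIT  vc=[23, 15]
12: 0x22 (blk 4, set 0) → L1-HIT  vc=[23, 15]

OUTCOME = VC-HIT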